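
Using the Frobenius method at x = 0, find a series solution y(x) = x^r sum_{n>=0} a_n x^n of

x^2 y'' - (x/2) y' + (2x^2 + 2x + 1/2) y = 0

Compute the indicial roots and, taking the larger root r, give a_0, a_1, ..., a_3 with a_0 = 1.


Write in Frobenius form y'' + (p(x)/x) y' + (q(x)/x^2) y = 0:
  p(x) = -1/2,  q(x) = 2x^2 + 2x + 1/2.
Indicial equation: r(r-1) + (-1/2) r + (1/2) = 0 -> roots r_1 = 1, r_2 = 1/2.
Take r = r_1 = 1. Let y(x) = x^r sum_{n>=0} a_n x^n with a_0 = 1.
Substitute y = x^r sum a_n x^n and match x^{r+n}. The recurrence is
  D(n) a_n + 2 a_{n-1} + 2 a_{n-2} = 0,  where D(n) = (r+n)(r+n-1) + (-1/2)(r+n) + (1/2).
  a_n = [-2 a_{n-1} - 2 a_{n-2}] / D(n).
Since the indicial polynomial factors as (r - r_1)(r - r_2), D(n) = (r_1 + n - r_1)(r_1 + n - r_2) = n(n + 1/2).
Evaluating step by step (a_0 = 1):
  n = 1: D(1) = 1(1 + 1/2) = 3/2; numerator = -2(1) = -2; a_1 = (-2)/(3/2) = -4/3
  n = 2: D(2) = 2(2 + 1/2) = 5; numerator = -2(-4/3) - 2(1) = 2/3; a_2 = (2/3)/(5) = 2/15
  n = 3: D(3) = 3(3 + 1/2) = 21/2; numerator = -2(2/15) - 2(-4/3) = 12/5; a_3 = (12/5)/(21/2) = 8/35

r = 1; a_0 = 1; a_1 = -4/3; a_2 = 2/15; a_3 = 8/35


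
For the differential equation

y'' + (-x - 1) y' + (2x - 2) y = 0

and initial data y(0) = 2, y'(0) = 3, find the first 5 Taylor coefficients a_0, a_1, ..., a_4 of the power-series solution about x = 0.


Ansatz: y(x) = sum_{n>=0} a_n x^n, so y'(x) = sum_{n>=1} n a_n x^(n-1) and y''(x) = sum_{n>=2} n(n-1) a_n x^(n-2).
Substitute into P(x) y'' + Q(x) y' + R(x) y = 0 with P(x) = 1, Q(x) = -x - 1, R(x) = 2x - 2, and match powers of x.
Initial conditions: a_0 = 2, a_1 = 3.
Setting the coefficient of each power of x to zero and solving order by order (substituting the coefficients already found):
  x^0: 2 a_2 - a_1 - 2 a_0 = 0  ->  2 a_2 = a_1 + 2 a_0 = 7  ->  a_2 = 7/2
  x^1: 6 a_3 - 2 a_2 - 3 a_1 + 2 a_0 = 0  ->  6 a_3 = 2 a_2 + 3 a_1 - 2 a_0 = 12  ->  a_3 = 2
  x^2: 12 a_4 - 3 a_3 - 4 a_2 + 2 a_1 = 0  ->  12 a_4 = 3 a_3 + 4 a_2 - 2 a_1 = 14  ->  a_4 = 7/6
Truncated series: y(x) = 2 + 3 x + (7/2) x^2 + 2 x^3 + (7/6) x^4 + O(x^5).

a_0 = 2; a_1 = 3; a_2 = 7/2; a_3 = 2; a_4 = 7/6


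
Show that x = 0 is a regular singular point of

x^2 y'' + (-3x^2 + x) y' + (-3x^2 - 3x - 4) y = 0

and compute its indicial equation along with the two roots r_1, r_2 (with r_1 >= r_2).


Divide by x^2 to reach normal form y'' + P_1(x) y' + P_2(x) y = 0 with P_1(x) = -3 + 1/x and P_2(x) = -3 - 3/x - 4/x^2.
x = 0 is a singular point because the y'-coefficient -3 + 1/x has a pole at x = 0 and the y-coefficient -3 - 3/x - 4/x^2 has a pole at x = 0.
It is a regular singular point because x P_1(x) = p(x) = 1 - 3x and x^2 P_2(x) = q(x) = -3x^2 - 3x - 4 are polynomials, hence analytic at x = 0.
p(0) = 1,  q(0) = -4.
Indicial equation: r(r-1) + p(0) r + q(0) = 0, i.e. r^2 + (p(0) - 1) r + q(0) = 0, i.e. r^2 - 4 = 0.
Discriminant: (0)^2 - 4(-4) = 16, so r = (0 ± 4)/2.
Solving: r_1 = 2, r_2 = -2.

indicial: r^2 - 4 = 0; roots r_1 = 2, r_2 = -2


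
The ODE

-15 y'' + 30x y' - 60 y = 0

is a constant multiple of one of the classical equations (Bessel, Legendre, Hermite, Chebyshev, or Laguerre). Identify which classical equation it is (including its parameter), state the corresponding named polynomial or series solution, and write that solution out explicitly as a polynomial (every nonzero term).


All three coefficients share the factor -15; dividing through by -15 gives  y'' - 2x y' + 4 y = 0.
This matches the Hermite equation y'' - 2x y' + 2n y = 0 with 2n = 4, so n = 2; the polynomial solution is H_2(x).
With y = sum_k a_k x^k, matching x^k gives (k+2)(k+1) a_{k+2} = 2(k - n) a_k = 2(k - 2) a_k. The right side vanishes at k = 2, so the series with the parity of 2 terminates at degree 2.
Standard normalization: leading coefficient of H_n is 2^n, so a_2 = 2^2 = 4. Work downward with a_k = (k+1)(k+2) a_{k+2} / (2(k - n)):
  a_0 = (1)(2)(4) / (2(0 - 2)) = 8/(-4) = -2
Hence H_2(x) = 4 x^2 - 2.

H_2(x); series = 4 x^2 - 2


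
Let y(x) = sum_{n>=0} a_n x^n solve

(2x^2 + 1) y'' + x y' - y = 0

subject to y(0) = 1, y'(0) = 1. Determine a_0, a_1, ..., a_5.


Ansatz: y(x) = sum_{n>=0} a_n x^n, so y'(x) = sum_{n>=1} n a_n x^(n-1) and y''(x) = sum_{n>=2} n(n-1) a_n x^(n-2).
Substitute into P(x) y'' + Q(x) y' + R(x) y = 0 with P(x) = 2x^2 + 1, Q(x) = x, R(x) = -1, and match powers of x.
Initial conditions: a_0 = 1, a_1 = 1.
Setting the coefficient of each power of x to zero and solving order by order (substituting the coefficients already found):
  x^0: 2 a_2 - a_0 = 0  ->  2 a_2 = a_0 = 1  ->  a_2 = 1/2
  x^1: 6 a_3 = 0  ->  a_3 = 0
  x^2: 12 a_4 + 5 a_2 = 0  ->  12 a_4 = -5 a_2 = -5/2  ->  a_4 = -5/24
  x^3: 20 a_5 + 14 a_3 = 0  ->  20 a_5 = -14 a_3 = 0  ->  a_5 = 0
Truncated series: y(x) = 1 + x + (1/2) x^2 - (5/24) x^4 + O(x^6).

a_0 = 1; a_1 = 1; a_2 = 1/2; a_3 = 0; a_4 = -5/24; a_5 = 0


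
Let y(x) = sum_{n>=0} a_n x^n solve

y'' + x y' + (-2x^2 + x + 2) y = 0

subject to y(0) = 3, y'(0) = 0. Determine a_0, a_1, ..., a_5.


Ansatz: y(x) = sum_{n>=0} a_n x^n, so y'(x) = sum_{n>=1} n a_n x^(n-1) and y''(x) = sum_{n>=2} n(n-1) a_n x^(n-2).
Substitute into P(x) y'' + Q(x) y' + R(x) y = 0 with P(x) = 1, Q(x) = x, R(x) = -2x^2 + x + 2, and match powers of x.
Initial conditions: a_0 = 3, a_1 = 0.
Setting the coefficient of each power of x to zero and solving order by order (substituting the coefficients already found):
  x^0: 2 a_2 + 2 a_0 = 0  ->  2 a_2 = -2 a_0 = -6  ->  a_2 = -3
  x^1: 6 a_3 + 3 a_1 + a_0 = 0  ->  6 a_3 = -3 a_1 - a_0 = -3  ->  a_3 = -1/2
  x^2: 12 a_4 + 4 a_2 + a_1 - 2 a_0 = 0  ->  12 a_4 = -4 a_2 - a_1 + 2 a_0 = 18  ->  a_4 = 3/2
  x^3: 20 a_5 + 5 a_3 + a_2 - 2 a_1 = 0  ->  20 a_5 = -5 a_3 - a_2 + 2 a_1 = 11/2  ->  a_5 = 11/40
Truncated series: y(x) = 3 - 3 x^2 - (1/2) x^3 + (3/2) x^4 + (11/40) x^5 + O(x^6).

a_0 = 3; a_1 = 0; a_2 = -3; a_3 = -1/2; a_4 = 3/2; a_5 = 11/40


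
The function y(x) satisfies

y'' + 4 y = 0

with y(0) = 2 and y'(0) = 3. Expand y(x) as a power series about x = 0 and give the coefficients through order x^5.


Ansatz: y(x) = sum_{n>=0} a_n x^n, so y'(x) = sum_{n>=1} n a_n x^(n-1) and y''(x) = sum_{n>=2} n(n-1) a_n x^(n-2).
Substitute into P(x) y'' + Q(x) y' + R(x) y = 0 with P(x) = 1, Q(x) = 0, R(x) = 4, and match powers of x.
Initial conditions: a_0 = 2, a_1 = 3.
Setting the coefficient of each power of x to zero and solving order by order (substituting the coefficients already found):
  x^0: 2 a_2 + 4 a_0 = 0  ->  2 a_2 = -4 a_0 = -8  ->  a_2 = -4
  x^1: 6 a_3 + 4 a_1 = 0  ->  6 a_3 = -4 a_1 = -12  ->  a_3 = -2
  x^2: 12 a_4 + 4 a_2 = 0  ->  12 a_4 = -4 a_2 = 16  ->  a_4 = 4/3
  x^3: 20 a_5 + 4 a_3 = 0  ->  20 a_5 = -4 a_3 = 8  ->  a_5 = 2/5
Truncated series: y(x) = 2 + 3 x - 4 x^2 - 2 x^3 + (4/3) x^4 + (2/5) x^5 + O(x^6).

a_0 = 2; a_1 = 3; a_2 = -4; a_3 = -2; a_4 = 4/3; a_5 = 2/5


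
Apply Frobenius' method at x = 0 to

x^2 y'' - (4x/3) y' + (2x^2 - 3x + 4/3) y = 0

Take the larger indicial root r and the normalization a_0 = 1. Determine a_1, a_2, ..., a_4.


Write in Frobenius form y'' + (p(x)/x) y' + (q(x)/x^2) y = 0:
  p(x) = -4/3,  q(x) = 2x^2 - 3x + 4/3.
Indicial equation: r(r-1) + (-4/3) r + (4/3) = 0 -> roots r_1 = 4/3, r_2 = 1.
Take r = r_1 = 4/3. Let y(x) = x^r sum_{n>=0} a_n x^n with a_0 = 1.
Substitute y = x^r sum a_n x^n and match x^{r+n}. The recurrence is
  D(n) a_n - 3 a_{n-1} + 2 a_{n-2} = 0,  where D(n) = (r+n)(r+n-1) + (-4/3)(r+n) + (4/3).
  a_n = [3 a_{n-1} - 2 a_{n-2}] / D(n).
Since the indicial polynomial factors as (r - r_1)(r - r_2), D(n) = (r_1 + n - r_1)(r_1 + n - r_2) = n(n + 1/3).
Evaluating step by step (a_0 = 1):
  n = 1: D(1) = 1(1 + 1/3) = 4/3; numerator = 3(1) = 3; a_1 = (3)/(4/3) = 9/4
  n = 2: D(2) = 2(2 + 1/3) = 14/3; numerator = 3(9/4) - 2(1) = 19/4; a_2 = (19/4)/(14/3) = 57/56
  n = 3: D(3) = 3(3 + 1/3) = 10; numerator = 3(57/56) - 2(9/4) = -81/56; a_3 = (-81/56)/(10) = -81/560
  n = 4: D(4) = 4(4 + 1/3) = 52/3; numerator = 3(-81/560) - 2(57/56) = -1383/560; a_4 = (-1383/560)/(52/3) = -4149/29120

r = 4/3; a_0 = 1; a_1 = 9/4; a_2 = 57/56; a_3 = -81/560; a_4 = -4149/29120


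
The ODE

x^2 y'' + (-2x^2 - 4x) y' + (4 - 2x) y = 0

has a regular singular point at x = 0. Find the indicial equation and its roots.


Divide by x^2 to reach normal form y'' + P_1(x) y' + P_2(x) y = 0 with P_1(x) = -2 - 4/x and P_2(x) = -2/x + 4/x^2.
x = 0 is a singular point because the y'-coefficient -2 - 4/x has a pole at x = 0 and the y-coefficient -2/x + 4/x^2 has a pole at x = 0.
It is a regular singular point because x P_1(x) = p(x) = -2x - 4 and x^2 P_2(x) = q(x) = 4 - 2x are polynomials, hence analytic at x = 0.
p(0) = -4,  q(0) = 4.
Indicial equation: r(r-1) + p(0) r + q(0) = 0, i.e. r^2 + (p(0) - 1) r + q(0) = 0, i.e. r^2 - 5 r + 4 = 0.
Discriminant: (-5)^2 - 4(4) = 9, so r = (5 ± 3)/2.
Solving: r_1 = 4, r_2 = 1.

indicial: r^2 - 5 r + 4 = 0; roots r_1 = 4, r_2 = 1


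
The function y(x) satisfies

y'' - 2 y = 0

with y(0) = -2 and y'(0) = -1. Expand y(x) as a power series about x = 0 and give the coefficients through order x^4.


Ansatz: y(x) = sum_{n>=0} a_n x^n, so y'(x) = sum_{n>=1} n a_n x^(n-1) and y''(x) = sum_{n>=2} n(n-1) a_n x^(n-2).
Substitute into P(x) y'' + Q(x) y' + R(x) y = 0 with P(x) = 1, Q(x) = 0, R(x) = -2, and match powers of x.
Initial conditions: a_0 = -2, a_1 = -1.
Setting the coefficient of each power of x to zero and solving order by order (substituting the coefficients already found):
  x^0: 2 a_2 - 2 a_0 = 0  ->  2 a_2 = 2 a_0 = -4  ->  a_2 = -2
  x^1: 6 a_3 - 2 a_1 = 0  ->  6 a_3 = 2 a_1 = -2  ->  a_3 = -1/3
  x^2: 12 a_4 - 2 a_2 = 0  ->  12 a_4 = 2 a_2 = -4  ->  a_4 = -1/3
Truncated series: y(x) = -2 - x - 2 x^2 - (1/3) x^3 - (1/3) x^4 + O(x^5).

a_0 = -2; a_1 = -1; a_2 = -2; a_3 = -1/3; a_4 = -1/3


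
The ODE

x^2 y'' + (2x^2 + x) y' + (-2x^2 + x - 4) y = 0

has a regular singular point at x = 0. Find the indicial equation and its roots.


Divide by x^2 to reach normal form y'' + P_1(x) y' + P_2(x) y = 0 with P_1(x) = 2 + 1/x and P_2(x) = -2 + 1/x - 4/x^2.
x = 0 is a singular point because the y'-coefficient 2 + 1/x has a pole at x = 0 and the y-coefficient -2 + 1/x - 4/x^2 has a pole at x = 0.
It is a regular singular point because x P_1(x) = p(x) = 2x + 1 and x^2 P_2(x) = q(x) = -2x^2 + x - 4 are polynomials, hence analytic at x = 0.
p(0) = 1,  q(0) = -4.
Indicial equation: r(r-1) + p(0) r + q(0) = 0, i.e. r^2 + (p(0) - 1) r + q(0) = 0, i.e. r^2 - 4 = 0.
Discriminant: (0)^2 - 4(-4) = 16, so r = (0 ± 4)/2.
Solving: r_1 = 2, r_2 = -2.

indicial: r^2 - 4 = 0; roots r_1 = 2, r_2 = -2


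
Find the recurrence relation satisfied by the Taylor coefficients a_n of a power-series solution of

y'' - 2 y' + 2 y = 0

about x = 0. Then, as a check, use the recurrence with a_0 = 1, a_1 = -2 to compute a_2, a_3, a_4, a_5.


Substitute y = sum_n a_n x^n.
y''(x) has coefficient (n+2)(n+1) a_{n+2} at x^n;
-2 y'(x) has coefficient -2 (n+1) a_{n+1} at x^n;
2 y(x) has coefficient 2 a_n at x^n.
Matching x^n: (n+2)(n+1) a_{n+2} - 2 (n+1) a_{n+1} + 2 a_n = 0.
Thus a_{n+2} = [2 (n+1) a_{n+1} - 2 a_n] / ((n+1)(n+2)).

Check with a_0 = 1, a_1 = -2 (apply the recurrence for n = 0, 1, 2, 3): a_0 = 1, a_1 = -2, a_2 = -3, a_3 = -4/3, a_4 = -1/6, a_5 = 1/15.

a_(n+2) = [2 (n+1) a_(n+1) - 2 a_n] / ((n+1)(n+2)); check: a_0 = 1, a_1 = -2, a_2 = -3, a_3 = -4/3, a_4 = -1/6, a_5 = 1/15


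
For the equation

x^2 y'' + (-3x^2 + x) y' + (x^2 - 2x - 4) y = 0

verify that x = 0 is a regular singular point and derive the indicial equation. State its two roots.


Divide by x^2 to reach normal form y'' + P_1(x) y' + P_2(x) y = 0 with P_1(x) = -3 + 1/x and P_2(x) = 1 - 2/x - 4/x^2.
x = 0 is a singular point because the y'-coefficient -3 + 1/x has a pole at x = 0 and the y-coefficient 1 - 2/x - 4/x^2 has a pole at x = 0.
It is a regular singular point because x P_1(x) = p(x) = 1 - 3x and x^2 P_2(x) = q(x) = x^2 - 2x - 4 are polynomials, hence analytic at x = 0.
p(0) = 1,  q(0) = -4.
Indicial equation: r(r-1) + p(0) r + q(0) = 0, i.e. r^2 + (p(0) - 1) r + q(0) = 0, i.e. r^2 - 4 = 0.
Discriminant: (0)^2 - 4(-4) = 16, so r = (0 ± 4)/2.
Solving: r_1 = 2, r_2 = -2.

indicial: r^2 - 4 = 0; roots r_1 = 2, r_2 = -2


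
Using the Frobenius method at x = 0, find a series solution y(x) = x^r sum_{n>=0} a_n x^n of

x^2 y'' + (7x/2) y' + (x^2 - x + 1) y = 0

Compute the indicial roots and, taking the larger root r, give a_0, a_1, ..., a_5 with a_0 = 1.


Write in Frobenius form y'' + (p(x)/x) y' + (q(x)/x^2) y = 0:
  p(x) = 7/2,  q(x) = x^2 - x + 1.
Indicial equation: r(r-1) + (7/2) r + (1) = 0 -> roots r_1 = -1/2, r_2 = -2.
Take r = r_1 = -1/2. Let y(x) = x^r sum_{n>=0} a_n x^n with a_0 = 1.
Substitute y = x^r sum a_n x^n and match x^{r+n}. The recurrence is
  D(n) a_n - 1 a_{n-1} + 1 a_{n-2} = 0,  where D(n) = (r+n)(r+n-1) + (7/2)(r+n) + (1).
  a_n = [1 a_{n-1} - 1 a_{n-2}] / D(n).
Since the indicial polynomial factors as (r - r_1)(r - r_2), D(n) = (r_1 + n - r_1)(r_1 + n - r_2) = n(n + 3/2).
Evaluating step by step (a_0 = 1):
  n = 1: D(1) = 1(1 + 3/2) = 5/2; numerator = 1(1) = 1; a_1 = (1)/(5/2) = 2/5
  n = 2: D(2) = 2(2 + 3/2) = 7; numerator = 1(2/5) - 1(1) = -3/5; a_2 = (-3/5)/(7) = -3/35
  n = 3: D(3) = 3(3 + 3/2) = 27/2; numerator = 1(-3/35) - 1(2/5) = -17/35; a_3 = (-17/35)/(27/2) = -34/945
  n = 4: D(4) = 4(4 + 3/2) = 22; numerator = 1(-34/945) - 1(-3/35) = 47/945; a_4 = (47/945)/(22) = 47/20790
  n = 5: D(5) = 5(5 + 3/2) = 65/2; numerator = 1(47/20790) - 1(-34/945) = 53/1386; a_5 = (53/1386)/(65/2) = 53/45045

r = -1/2; a_0 = 1; a_1 = 2/5; a_2 = -3/35; a_3 = -34/945; a_4 = 47/20790; a_5 = 53/45045


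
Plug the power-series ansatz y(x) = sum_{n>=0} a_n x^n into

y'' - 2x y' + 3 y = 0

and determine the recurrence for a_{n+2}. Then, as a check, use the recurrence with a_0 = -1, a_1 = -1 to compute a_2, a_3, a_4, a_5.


Substitute y = sum_n a_n x^n.
y''(x) has coefficient (n+2)(n+1) a_{n+2} at x^n;
-2 x y'(x) has coefficient -2 n a_n at x^n (shift);
3 y(x) has coefficient 3 a_n at x^n.
Matching x^n: (n+2)(n+1) a_{n+2} + (-2n + 3) a_n = 0.
Thus a_{n+2} = (2n - 3) / ((n+1)(n+2)) * a_n.

Check with a_0 = -1, a_1 = -1 (apply the recurrence for n = 0, 1, 2, 3): a_0 = -1, a_1 = -1, a_2 = 3/2, a_3 = 1/6, a_4 = 1/8, a_5 = 1/40.

a_(n+2) = (2n - 3) / ((n+1)(n+2)) * a_n; check: a_0 = -1, a_1 = -1, a_2 = 3/2, a_3 = 1/6, a_4 = 1/8, a_5 = 1/40


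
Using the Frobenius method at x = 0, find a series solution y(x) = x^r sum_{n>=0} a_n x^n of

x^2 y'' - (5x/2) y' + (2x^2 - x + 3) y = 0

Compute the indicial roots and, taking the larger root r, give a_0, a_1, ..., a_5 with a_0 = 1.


Write in Frobenius form y'' + (p(x)/x) y' + (q(x)/x^2) y = 0:
  p(x) = -5/2,  q(x) = 2x^2 - x + 3.
Indicial equation: r(r-1) + (-5/2) r + (3) = 0 -> roots r_1 = 2, r_2 = 3/2.
Take r = r_1 = 2. Let y(x) = x^r sum_{n>=0} a_n x^n with a_0 = 1.
Substitute y = x^r sum a_n x^n and match x^{r+n}. The recurrence is
  D(n) a_n - 1 a_{n-1} + 2 a_{n-2} = 0,  where D(n) = (r+n)(r+n-1) + (-5/2)(r+n) + (3).
  a_n = [1 a_{n-1} - 2 a_{n-2}] / D(n).
Since the indicial polynomial factors as (r - r_1)(r - r_2), D(n) = (r_1 + n - r_1)(r_1 + n - r_2) = n(n + 1/2).
Evaluating step by step (a_0 = 1):
  n = 1: D(1) = 1(1 + 1/2) = 3/2; numerator = 1(1) = 1; a_1 = (1)/(3/2) = 2/3
  n = 2: D(2) = 2(2 + 1/2) = 5; numerator = 1(2/3) - 2(1) = -4/3; a_2 = (-4/3)/(5) = -4/15
  n = 3: D(3) = 3(3 + 1/2) = 21/2; numerator = 1(-4/15) - 2(2/3) = -8/5; a_3 = (-8/5)/(21/2) = -16/105
  n = 4: D(4) = 4(4 + 1/2) = 18; numerator = 1(-16/105) - 2(-4/15) = 8/21; a_4 = (8/21)/(18) = 4/189
  n = 5: D(5) = 5(5 + 1/2) = 55/2; numerator = 1(4/189) - 2(-16/105) = 44/135; a_5 = (44/135)/(55/2) = 8/675

r = 2; a_0 = 1; a_1 = 2/3; a_2 = -4/15; a_3 = -16/105; a_4 = 4/189; a_5 = 8/675


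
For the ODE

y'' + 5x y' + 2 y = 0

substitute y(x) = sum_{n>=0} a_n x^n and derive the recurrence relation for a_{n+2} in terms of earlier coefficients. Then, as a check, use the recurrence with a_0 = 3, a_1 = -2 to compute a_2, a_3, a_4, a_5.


Substitute y = sum_n a_n x^n.
y''(x) has coefficient (n+2)(n+1) a_{n+2} at x^n;
5 x y'(x) has coefficient 5 n a_n at x^n (shift);
2 y(x) has coefficient 2 a_n at x^n.
Matching x^n: (n+2)(n+1) a_{n+2} + (5n + 2) a_n = 0.
Thus a_{n+2} = (-5n - 2) / ((n+1)(n+2)) * a_n.

Check with a_0 = 3, a_1 = -2 (apply the recurrence for n = 0, 1, 2, 3): a_0 = 3, a_1 = -2, a_2 = -3, a_3 = 7/3, a_4 = 3, a_5 = -119/60.

a_(n+2) = (-5n - 2) / ((n+1)(n+2)) * a_n; check: a_0 = 3, a_1 = -2, a_2 = -3, a_3 = 7/3, a_4 = 3, a_5 = -119/60


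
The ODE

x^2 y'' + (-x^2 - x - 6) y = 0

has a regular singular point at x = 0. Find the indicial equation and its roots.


Divide by x^2 to reach normal form y'' + P_1(x) y' + P_2(x) y = 0 with P_1(x) = 0 and P_2(x) = -1 - 1/x - 6/x^2.
x = 0 is a singular point because the y-coefficient -1 - 1/x - 6/x^2 has a pole at x = 0.
It is a regular singular point because x P_1(x) = p(x) = 0 and x^2 P_2(x) = q(x) = -x^2 - x - 6 are polynomials, hence analytic at x = 0.
p(0) = 0,  q(0) = -6.
Indicial equation: r(r-1) + p(0) r + q(0) = 0, i.e. r^2 + (p(0) - 1) r + q(0) = 0, i.e. r^2 - 1 r - 6 = 0.
Discriminant: (-1)^2 - 4(-6) = 25, so r = (1 ± 5)/2.
Solving: r_1 = 3, r_2 = -2.

indicial: r^2 - 1 r - 6 = 0; roots r_1 = 3, r_2 = -2


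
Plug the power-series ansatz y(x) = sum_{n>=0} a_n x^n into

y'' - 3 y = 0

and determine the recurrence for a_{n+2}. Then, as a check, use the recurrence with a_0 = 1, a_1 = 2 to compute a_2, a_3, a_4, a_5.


Substitute y = sum_n a_n x^n into y'' + (const) y = 0.
y''(x) = sum_{n>=0} (n+2)(n+1) a_{n+2} x^n.
The ODE becomes sum_n [(n+2)(n+1) a_{n+2} - 3 a_n] x^n = 0.
Setting each coefficient to zero gives the recurrence:
  (n+2)(n+1) a_{n+2} - 3 a_n = 0,
  a_{n+2} = 3 / ((n+1)(n+2)) a_n.

Check with a_0 = 1, a_1 = 2 (apply the recurrence for n = 0, 1, 2, 3): a_0 = 1, a_1 = 2, a_2 = 3/2, a_3 = 1, a_4 = 3/8, a_5 = 3/20.

a_{n+2} = 3/((n+1)(n+2)) * a_n; check: a_0 = 1, a_1 = 2, a_2 = 3/2, a_3 = 1, a_4 = 3/8, a_5 = 3/20


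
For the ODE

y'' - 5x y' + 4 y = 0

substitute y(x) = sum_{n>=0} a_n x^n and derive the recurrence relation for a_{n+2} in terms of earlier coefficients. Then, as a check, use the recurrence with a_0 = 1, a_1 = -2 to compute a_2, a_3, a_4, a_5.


Substitute y = sum_n a_n x^n.
y''(x) has coefficient (n+2)(n+1) a_{n+2} at x^n;
-5 x y'(x) has coefficient -5 n a_n at x^n (shift);
4 y(x) has coefficient 4 a_n at x^n.
Matching x^n: (n+2)(n+1) a_{n+2} + (-5n + 4) a_n = 0.
Thus a_{n+2} = (5n - 4) / ((n+1)(n+2)) * a_n.

Check with a_0 = 1, a_1 = -2 (apply the recurrence for n = 0, 1, 2, 3): a_0 = 1, a_1 = -2, a_2 = -2, a_3 = -1/3, a_4 = -1, a_5 = -11/60.

a_(n+2) = (5n - 4) / ((n+1)(n+2)) * a_n; check: a_0 = 1, a_1 = -2, a_2 = -2, a_3 = -1/3, a_4 = -1, a_5 = -11/60


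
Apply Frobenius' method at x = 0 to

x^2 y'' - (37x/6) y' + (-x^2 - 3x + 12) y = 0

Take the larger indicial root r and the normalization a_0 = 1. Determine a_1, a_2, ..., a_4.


Write in Frobenius form y'' + (p(x)/x) y' + (q(x)/x^2) y = 0:
  p(x) = -37/6,  q(x) = -x^2 - 3x + 12.
Indicial equation: r(r-1) + (-37/6) r + (12) = 0 -> roots r_1 = 9/2, r_2 = 8/3.
Take r = r_1 = 9/2. Let y(x) = x^r sum_{n>=0} a_n x^n with a_0 = 1.
Substitute y = x^r sum a_n x^n and match x^{r+n}. The recurrence is
  D(n) a_n - 3 a_{n-1} - 1 a_{n-2} = 0,  where D(n) = (r+n)(r+n-1) + (-37/6)(r+n) + (12).
  a_n = [3 a_{n-1} + 1 a_{n-2}] / D(n).
Since the indicial polynomial factors as (r - r_1)(r - r_2), D(n) = (r_1 + n - r_1)(r_1 + n - r_2) = n(n + 11/6).
Evaluating step by step (a_0 = 1):
  n = 1: D(1) = 1(1 + 11/6) = 17/6; numerator = 3(1) = 3; a_1 = (3)/(17/6) = 18/17
  n = 2: D(2) = 2(2 + 11/6) = 23/3; numerator = 3(18/17) + 1(1) = 71/17; a_2 = (71/17)/(23/3) = 213/391
  n = 3: D(3) = 3(3 + 11/6) = 29/2; numerator = 3(213/391) + 1(18/17) = 1053/391; a_3 = (1053/391)/(29/2) = 2106/11339
  n = 4: D(4) = 4(4 + 11/6) = 70/3; numerator = 3(2106/11339) + 1(213/391) = 735/667; a_4 = (735/667)/(70/3) = 63/1334

r = 9/2; a_0 = 1; a_1 = 18/17; a_2 = 213/391; a_3 = 2106/11339; a_4 = 63/1334


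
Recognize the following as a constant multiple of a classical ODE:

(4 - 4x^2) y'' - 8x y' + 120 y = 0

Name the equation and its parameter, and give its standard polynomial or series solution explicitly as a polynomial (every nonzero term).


All three coefficients share the factor 4; dividing through by 4 gives  (1 - x^2) y'' - 2x y' + 30 y = 0.
This matches the Legendre equation (1 - x^2) y'' - 2x y' + n(n+1) y = 0 (note the -2x y' term) with n(n+1) = 30, so n = 5; the polynomial solution is P_5(x).
With y = sum_k a_k x^k, matching x^k gives (k+2)(k+1) a_{k+2} = [k(k+1) - n(n+1)] a_k = (k - 5)(k + 6) a_k. The right side vanishes at k = 5, so the series with the parity of 5 terminates at degree 5.
Standard normalization (P_n(1) = 1): leading coefficient (2n)!/(2^n (n!)^2) = 3628800/(32*14400) = 63/8, so a_5 = 63/8. Work downward with a_k = (k+1)(k+2) a_{k+2} / ((k - 5)(k + 6)):
  a_3 = (4)(5)(63/8) / ((3 - 5)(3 + 6)) = (315/2)/(-18) = -35/4
  a_1 = (2)(3)(-35/4) / ((1 - 5)(1 + 6)) = (-105/2)/(-28) = 15/8
Hence P_5(x) = 63 x^5/8 - 35 x^3/4 + 15 x/8.

P_5(x); series = 63 x^5/8 - 35 x^3/4 + 15 x/8


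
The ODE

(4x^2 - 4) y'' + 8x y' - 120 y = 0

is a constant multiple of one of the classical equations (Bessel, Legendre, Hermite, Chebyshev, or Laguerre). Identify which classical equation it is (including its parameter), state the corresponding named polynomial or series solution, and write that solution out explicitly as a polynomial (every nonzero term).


All three coefficients share the factor -4; dividing through by -4 gives  (1 - x^2) y'' - 2x y' + 30 y = 0.
This matches the Legendre equation (1 - x^2) y'' - 2x y' + n(n+1) y = 0 (note the -2x y' term) with n(n+1) = 30, so n = 5; the polynomial solution is P_5(x).
With y = sum_k a_k x^k, matching x^k gives (k+2)(k+1) a_{k+2} = [k(k+1) - n(n+1)] a_k = (k - 5)(k + 6) a_k. The right side vanishes at k = 5, so the series with the parity of 5 terminates at degree 5.
Standard normalization (P_n(1) = 1): leading coefficient (2n)!/(2^n (n!)^2) = 3628800/(32*14400) = 63/8, so a_5 = 63/8. Work downward with a_k = (k+1)(k+2) a_{k+2} / ((k - 5)(k + 6)):
  a_3 = (4)(5)(63/8) / ((3 - 5)(3 + 6)) = (315/2)/(-18) = -35/4
  a_1 = (2)(3)(-35/4) / ((1 - 5)(1 + 6)) = (-105/2)/(-28) = 15/8
Hence P_5(x) = 63 x^5/8 - 35 x^3/4 + 15 x/8.

P_5(x); series = 63 x^5/8 - 35 x^3/4 + 15 x/8


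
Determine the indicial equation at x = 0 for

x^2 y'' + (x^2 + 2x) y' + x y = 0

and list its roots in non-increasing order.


Divide by x^2 to reach normal form y'' + P_1(x) y' + P_2(x) y = 0 with P_1(x) = 1 + 2/x and P_2(x) = 1/x.
x = 0 is a singular point because the y'-coefficient 1 + 2/x has a pole at x = 0 and the y-coefficient 1/x has a pole at x = 0.
It is a regular singular point because x P_1(x) = p(x) = x + 2 and x^2 P_2(x) = q(x) = x are polynomials, hence analytic at x = 0.
p(0) = 2,  q(0) = 0.
Indicial equation: r(r-1) + p(0) r + q(0) = 0, i.e. r^2 + (p(0) - 1) r + q(0) = 0, i.e. r^2 + 1 r = 0.
Discriminant: (1)^2 - 4(0) = 1, so r = (-1 ± 1)/2.
Solving: r_1 = 0, r_2 = -1.

indicial: r^2 + 1 r = 0; roots r_1 = 0, r_2 = -1


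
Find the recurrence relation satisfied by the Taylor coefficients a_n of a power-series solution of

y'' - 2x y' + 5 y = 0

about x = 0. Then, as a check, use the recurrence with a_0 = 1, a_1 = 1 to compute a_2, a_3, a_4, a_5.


Substitute y = sum_n a_n x^n.
y''(x) has coefficient (n+2)(n+1) a_{n+2} at x^n;
-2 x y'(x) has coefficient -2 n a_n at x^n (shift);
5 y(x) has coefficient 5 a_n at x^n.
Matching x^n: (n+2)(n+1) a_{n+2} + (-2n + 5) a_n = 0.
Thus a_{n+2} = (2n - 5) / ((n+1)(n+2)) * a_n.

Check with a_0 = 1, a_1 = 1 (apply the recurrence for n = 0, 1, 2, 3): a_0 = 1, a_1 = 1, a_2 = -5/2, a_3 = -1/2, a_4 = 5/24, a_5 = -1/40.

a_(n+2) = (2n - 5) / ((n+1)(n+2)) * a_n; check: a_0 = 1, a_1 = 1, a_2 = -5/2, a_3 = -1/2, a_4 = 5/24, a_5 = -1/40


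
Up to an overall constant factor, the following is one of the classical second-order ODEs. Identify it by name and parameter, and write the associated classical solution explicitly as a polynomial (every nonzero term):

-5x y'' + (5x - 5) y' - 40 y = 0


All three coefficients share the factor -5; dividing through by -5 gives  x y'' + (1 - x) y' + 8 y = 0.
This matches the Laguerre equation x y'' + (1 - x) y' + n y = 0 with n = 8; the polynomial solution is L_8(x).
With y = sum_k a_k x^k, matching x^k gives (k+1)k a_{k+1} + (k+1) a_{k+1} - k a_k + n a_k = 0, i.e. (k+1)^2 a_{k+1} = (k - n) a_k = (k - 8) a_k. The right side vanishes at k = 8, so the series terminates at degree 8.
Standard normalization L_n(0) = 1 gives a_0 = 1. Work upward with a_{k+1} = (k - 8) a_k / (k+1)^2:
  a_1 = (0 - 8)(1) / 1^2 = -8/1 = -8
  a_2 = (1 - 8)(-8) / 2^2 = 56/4 = 14
  a_3 = (2 - 8)(14) / 3^2 = -84/9 = -28/3
  a_4 = (3 - 8)(-28/3) / 4^2 = (140/3)/16 = 35/12
  a_5 = (4 - 8)(35/12) / 5^2 = (-35/3)/25 = -7/15
  a_6 = (5 - 8)(-7/15) / 6^2 = (7/5)/36 = 7/180
  a_7 = (6 - 8)(7/180) / 7^2 = (-7/90)/49 = -1/630
  a_8 = (7 - 8)(-1/630) / 8^2 = (1/630)/64 = 1/40320
Hence L_8(x) = x^8/40320 - x^7/630 + 7 x^6/180 - 7 x^5/15 + 35 x^4/12 - 28 x^3/3 + 14 x^2 - 8 x + 1.

L_8(x); series = x^8/40320 - x^7/630 + 7 x^6/180 - 7 x^5/15 + 35 x^4/12 - 28 x^3/3 + 14 x^2 - 8 x + 1


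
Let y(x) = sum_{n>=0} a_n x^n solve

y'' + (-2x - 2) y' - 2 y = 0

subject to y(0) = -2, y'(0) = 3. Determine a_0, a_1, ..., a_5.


Ansatz: y(x) = sum_{n>=0} a_n x^n, so y'(x) = sum_{n>=1} n a_n x^(n-1) and y''(x) = sum_{n>=2} n(n-1) a_n x^(n-2).
Substitute into P(x) y'' + Q(x) y' + R(x) y = 0 with P(x) = 1, Q(x) = -2x - 2, R(x) = -2, and match powers of x.
Initial conditions: a_0 = -2, a_1 = 3.
Setting the coefficient of each power of x to zero and solving order by order (substituting the coefficients already found):
  x^0: 2 a_2 - 2 a_1 - 2 a_0 = 0  ->  2 a_2 = 2 a_1 + 2 a_0 = 2  ->  a_2 = 1
  x^1: 6 a_3 - 4 a_2 - 4 a_1 = 0  ->  6 a_3 = 4 a_2 + 4 a_1 = 16  ->  a_3 = 8/3
  x^2: 12 a_4 - 6 a_3 - 6 a_2 = 0  ->  12 a_4 = 6 a_3 + 6 a_2 = 22  ->  a_4 = 11/6
  x^3: 20 a_5 - 8 a_4 - 8 a_3 = 0  ->  20 a_5 = 8 a_4 + 8 a_3 = 36  ->  a_5 = 9/5
Truncated series: y(x) = -2 + 3 x + x^2 + (8/3) x^3 + (11/6) x^4 + (9/5) x^5 + O(x^6).

a_0 = -2; a_1 = 3; a_2 = 1; a_3 = 8/3; a_4 = 11/6; a_5 = 9/5


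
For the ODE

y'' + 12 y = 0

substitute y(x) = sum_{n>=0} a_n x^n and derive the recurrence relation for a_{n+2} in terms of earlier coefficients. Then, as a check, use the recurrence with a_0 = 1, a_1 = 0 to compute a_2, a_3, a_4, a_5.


Substitute y = sum_n a_n x^n into y'' + (const) y = 0.
y''(x) = sum_{n>=0} (n+2)(n+1) a_{n+2} x^n.
The ODE becomes sum_n [(n+2)(n+1) a_{n+2} + 12 a_n] x^n = 0.
Setting each coefficient to zero gives the recurrence:
  (n+2)(n+1) a_{n+2} + 12 a_n = 0,
  a_{n+2} = -12 / ((n+1)(n+2)) a_n.

Check with a_0 = 1, a_1 = 0 (apply the recurrence for n = 0, 1, 2, 3): a_0 = 1, a_1 = 0, a_2 = -6, a_3 = 0, a_4 = 6, a_5 = 0.

a_{n+2} = -12/((n+1)(n+2)) * a_n; check: a_0 = 1, a_1 = 0, a_2 = -6, a_3 = 0, a_4 = 6, a_5 = 0


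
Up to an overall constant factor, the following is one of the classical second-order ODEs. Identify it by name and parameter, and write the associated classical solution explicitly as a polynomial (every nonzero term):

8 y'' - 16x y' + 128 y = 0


All three coefficients share the factor 8; dividing through by 8 gives  y'' - 2x y' + 16 y = 0.
This matches the Hermite equation y'' - 2x y' + 2n y = 0 with 2n = 16, so n = 8; the polynomial solution is H_8(x).
With y = sum_k a_k x^k, matching x^k gives (k+2)(k+1) a_{k+2} = 2(k - n) a_k = 2(k - 8) a_k. The right side vanishes at k = 8, so the series with the parity of 8 terminates at degree 8.
Standard normalization: leading coefficient of H_n is 2^n, so a_8 = 2^8 = 256. Work downward with a_k = (k+1)(k+2) a_{k+2} / (2(k - n)):
  a_6 = (7)(8)(256) / (2(6 - 8)) = 14336/(-4) = -3584
  a_4 = (5)(6)(-3584) / (2(4 - 8)) = -107520/(-8) = 13440
  a_2 = (3)(4)(13440) / (2(2 - 8)) = 161280/(-12) = -13440
  a_0 = (1)(2)(-13440) / (2(0 - 8)) = -26880/(-16) = 1680
Hence H_8(x) = 256 x^8 - 3584 x^6 + 13440 x^4 - 13440 x^2 + 1680.

H_8(x); series = 256 x^8 - 3584 x^6 + 13440 x^4 - 13440 x^2 + 1680


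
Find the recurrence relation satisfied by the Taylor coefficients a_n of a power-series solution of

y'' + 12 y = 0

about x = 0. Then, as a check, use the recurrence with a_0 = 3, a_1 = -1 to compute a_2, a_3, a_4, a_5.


Substitute y = sum_n a_n x^n into y'' + (const) y = 0.
y''(x) = sum_{n>=0} (n+2)(n+1) a_{n+2} x^n.
The ODE becomes sum_n [(n+2)(n+1) a_{n+2} + 12 a_n] x^n = 0.
Setting each coefficient to zero gives the recurrence:
  (n+2)(n+1) a_{n+2} + 12 a_n = 0,
  a_{n+2} = -12 / ((n+1)(n+2)) a_n.

Check with a_0 = 3, a_1 = -1 (apply the recurrence for n = 0, 1, 2, 3): a_0 = 3, a_1 = -1, a_2 = -18, a_3 = 2, a_4 = 18, a_5 = -6/5.

a_{n+2} = -12/((n+1)(n+2)) * a_n; check: a_0 = 3, a_1 = -1, a_2 = -18, a_3 = 2, a_4 = 18, a_5 = -6/5


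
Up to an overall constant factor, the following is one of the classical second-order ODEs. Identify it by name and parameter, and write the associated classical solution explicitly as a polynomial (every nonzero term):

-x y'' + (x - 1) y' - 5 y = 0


All three coefficients share the factor -1; dividing through by -1 gives  x y'' + (1 - x) y' + 5 y = 0.
This matches the Laguerre equation x y'' + (1 - x) y' + n y = 0 with n = 5; the polynomial solution is L_5(x).
With y = sum_k a_k x^k, matching x^k gives (k+1)k a_{k+1} + (k+1) a_{k+1} - k a_k + n a_k = 0, i.e. (k+1)^2 a_{k+1} = (k - n) a_k = (k - 5) a_k. The right side vanishes at k = 5, so the series terminates at degree 5.
Standard normalization L_n(0) = 1 gives a_0 = 1. Work upward with a_{k+1} = (k - 5) a_k / (k+1)^2:
  a_1 = (0 - 5)(1) / 1^2 = -5/1 = -5
  a_2 = (1 - 5)(-5) / 2^2 = 20/4 = 5
  a_3 = (2 - 5)(5) / 3^2 = -15/9 = -5/3
  a_4 = (3 - 5)(-5/3) / 4^2 = (10/3)/16 = 5/24
  a_5 = (4 - 5)(5/24) / 5^2 = (-5/24)/25 = -1/120
Hence L_5(x) = -x^5/120 + 5 x^4/24 - 5 x^3/3 + 5 x^2 - 5 x + 1.

L_5(x); series = -x^5/120 + 5 x^4/24 - 5 x^3/3 + 5 x^2 - 5 x + 1


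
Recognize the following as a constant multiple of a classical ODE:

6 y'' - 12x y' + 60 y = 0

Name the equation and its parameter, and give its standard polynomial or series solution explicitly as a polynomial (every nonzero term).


All three coefficients share the factor 6; dividing through by 6 gives  y'' - 2x y' + 10 y = 0.
This matches the Hermite equation y'' - 2x y' + 2n y = 0 with 2n = 10, so n = 5; the polynomial solution is H_5(x).
With y = sum_k a_k x^k, matching x^k gives (k+2)(k+1) a_{k+2} = 2(k - n) a_k = 2(k - 5) a_k. The right side vanishes at k = 5, so the series with the parity of 5 terminates at degree 5.
Standard normalization: leading coefficient of H_n is 2^n, so a_5 = 2^5 = 32. Work downward with a_k = (k+1)(k+2) a_{k+2} / (2(k - n)):
  a_3 = (4)(5)(32) / (2(3 - 5)) = 640/(-4) = -160
  a_1 = (2)(3)(-160) / (2(1 - 5)) = -960/(-8) = 120
Hence H_5(x) = 32 x^5 - 160 x^3 + 120 x.

H_5(x); series = 32 x^5 - 160 x^3 + 120 x


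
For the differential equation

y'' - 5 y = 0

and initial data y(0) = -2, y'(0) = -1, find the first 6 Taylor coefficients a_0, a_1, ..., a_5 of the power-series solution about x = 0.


Ansatz: y(x) = sum_{n>=0} a_n x^n, so y'(x) = sum_{n>=1} n a_n x^(n-1) and y''(x) = sum_{n>=2} n(n-1) a_n x^(n-2).
Substitute into P(x) y'' + Q(x) y' + R(x) y = 0 with P(x) = 1, Q(x) = 0, R(x) = -5, and match powers of x.
Initial conditions: a_0 = -2, a_1 = -1.
Setting the coefficient of each power of x to zero and solving order by order (substituting the coefficients already found):
  x^0: 2 a_2 - 5 a_0 = 0  ->  2 a_2 = 5 a_0 = -10  ->  a_2 = -5
  x^1: 6 a_3 - 5 a_1 = 0  ->  6 a_3 = 5 a_1 = -5  ->  a_3 = -5/6
  x^2: 12 a_4 - 5 a_2 = 0  ->  12 a_4 = 5 a_2 = -25  ->  a_4 = -25/12
  x^3: 20 a_5 - 5 a_3 = 0  ->  20 a_5 = 5 a_3 = -25/6  ->  a_5 = -5/24
Truncated series: y(x) = -2 - x - 5 x^2 - (5/6) x^3 - (25/12) x^4 - (5/24) x^5 + O(x^6).

a_0 = -2; a_1 = -1; a_2 = -5; a_3 = -5/6; a_4 = -25/12; a_5 = -5/24


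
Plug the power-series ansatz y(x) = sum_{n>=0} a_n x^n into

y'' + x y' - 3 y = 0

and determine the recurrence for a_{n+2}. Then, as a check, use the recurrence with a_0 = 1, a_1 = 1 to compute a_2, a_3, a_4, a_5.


Substitute y = sum_n a_n x^n.
y''(x) has coefficient (n+2)(n+1) a_{n+2} at x^n;
x y'(x) has coefficient n a_n at x^n (shift);
-3 y(x) has coefficient -3 a_n at x^n.
Matching x^n: (n+2)(n+1) a_{n+2} + (n - 3) a_n = 0.
Thus a_{n+2} = (-n + 3) / ((n+1)(n+2)) * a_n.

Check with a_0 = 1, a_1 = 1 (apply the recurrence for n = 0, 1, 2, 3): a_0 = 1, a_1 = 1, a_2 = 3/2, a_3 = 1/3, a_4 = 1/8, a_5 = 0.

a_(n+2) = (-n + 3) / ((n+1)(n+2)) * a_n; check: a_0 = 1, a_1 = 1, a_2 = 3/2, a_3 = 1/3, a_4 = 1/8, a_5 = 0


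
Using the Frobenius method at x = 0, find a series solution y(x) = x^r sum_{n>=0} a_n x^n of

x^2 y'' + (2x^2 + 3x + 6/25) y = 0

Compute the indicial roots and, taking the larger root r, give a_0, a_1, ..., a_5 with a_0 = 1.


Write in Frobenius form y'' + (p(x)/x) y' + (q(x)/x^2) y = 0:
  p(x) = 0,  q(x) = 2x^2 + 3x + 6/25.
Indicial equation: r(r-1) + (0) r + (6/25) = 0 -> roots r_1 = 3/5, r_2 = 2/5.
Take r = r_1 = 3/5. Let y(x) = x^r sum_{n>=0} a_n x^n with a_0 = 1.
Substitute y = x^r sum a_n x^n and match x^{r+n}. The recurrence is
  D(n) a_n + 3 a_{n-1} + 2 a_{n-2} = 0,  where D(n) = (r+n)(r+n-1) + (0)(r+n) + (6/25).
  a_n = [-3 a_{n-1} - 2 a_{n-2}] / D(n).
Since the indicial polynomial factors as (r - r_1)(r - r_2), D(n) = (r_1 + n - r_1)(r_1 + n - r_2) = n(n + 1/5).
Evaluating step by step (a_0 = 1):
  n = 1: D(1) = 1(1 + 1/5) = 6/5; numerator = -3(1) = -3; a_1 = (-3)/(6/5) = -5/2
  n = 2: D(2) = 2(2 + 1/5) = 22/5; numerator = -3(-5/2) - 2(1) = 11/2; a_2 = (11/2)/(22/5) = 5/4
  n = 3: D(3) = 3(3 + 1/5) = 48/5; numerator = -3(5/4) - 2(-5/2) = 5/4; a_3 = (5/4)/(48/5) = 25/192
  n = 4: D(4) = 4(4 + 1/5) = 84/5; numerator = -3(25/192) - 2(5/4) = -185/64; a_4 = (-185/64)/(84/5) = -925/5376
  n = 5: D(5) = 5(5 + 1/5) = 26; numerator = -3(-925/5376) - 2(25/192) = 1375/5376; a_5 = (1375/5376)/(26) = 1375/139776

r = 3/5; a_0 = 1; a_1 = -5/2; a_2 = 5/4; a_3 = 25/192; a_4 = -925/5376; a_5 = 1375/139776


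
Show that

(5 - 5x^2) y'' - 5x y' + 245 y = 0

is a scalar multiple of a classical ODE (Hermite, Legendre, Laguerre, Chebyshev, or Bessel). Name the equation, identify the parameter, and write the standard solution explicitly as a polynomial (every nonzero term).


All three coefficients share the factor 5; dividing through by 5 gives  (1 - x^2) y'' - x y' + 49 y = 0.
This matches the Chebyshev equation (1 - x^2) y'' - x y' + n^2 y = 0 (note the -x y' term, not -2x y') with n^2 = 49, so n = 7; the polynomial solution is T_7(x).
With y = sum_k a_k x^k, matching x^k gives (k+2)(k+1) a_{k+2} = (k^2 - n^2) a_k = (k - 7)(k + 7) a_k. The right side vanishes at k = 7, so the series with the parity of 7 terminates at degree 7.
Standard normalization: leading coefficient of T_n is 2^(n-1), so a_7 = 2^6 = 64. Work downward with a_k = (k+1)(k+2) a_{k+2} / ((k - 7)(k + 7)):
  a_5 = (6)(7)(64) / ((5 - 7)(5 + 7)) = 2688/(-24) = -112
  a_3 = (4)(5)(-112) / ((3 - 7)(3 + 7)) = -2240/(-40) = 56
  a_1 = (2)(3)(56) / ((1 - 7)(1 + 7)) = 336/(-48) = -7
Hence T_7(x) = 64 x^7 - 112 x^5 + 56 x^3 - 7 x.

T_7(x); series = 64 x^7 - 112 x^5 + 56 x^3 - 7 x


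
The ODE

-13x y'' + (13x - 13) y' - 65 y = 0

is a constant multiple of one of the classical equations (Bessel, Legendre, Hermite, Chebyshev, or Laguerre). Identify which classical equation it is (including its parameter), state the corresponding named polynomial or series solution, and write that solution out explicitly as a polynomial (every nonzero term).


All three coefficients share the factor -13; dividing through by -13 gives  x y'' + (1 - x) y' + 5 y = 0.
This matches the Laguerre equation x y'' + (1 - x) y' + n y = 0 with n = 5; the polynomial solution is L_5(x).
With y = sum_k a_k x^k, matching x^k gives (k+1)k a_{k+1} + (k+1) a_{k+1} - k a_k + n a_k = 0, i.e. (k+1)^2 a_{k+1} = (k - n) a_k = (k - 5) a_k. The right side vanishes at k = 5, so the series terminates at degree 5.
Standard normalization L_n(0) = 1 gives a_0 = 1. Work upward with a_{k+1} = (k - 5) a_k / (k+1)^2:
  a_1 = (0 - 5)(1) / 1^2 = -5/1 = -5
  a_2 = (1 - 5)(-5) / 2^2 = 20/4 = 5
  a_3 = (2 - 5)(5) / 3^2 = -15/9 = -5/3
  a_4 = (3 - 5)(-5/3) / 4^2 = (10/3)/16 = 5/24
  a_5 = (4 - 5)(5/24) / 5^2 = (-5/24)/25 = -1/120
Hence L_5(x) = -x^5/120 + 5 x^4/24 - 5 x^3/3 + 5 x^2 - 5 x + 1.

L_5(x); series = -x^5/120 + 5 x^4/24 - 5 x^3/3 + 5 x^2 - 5 x + 1


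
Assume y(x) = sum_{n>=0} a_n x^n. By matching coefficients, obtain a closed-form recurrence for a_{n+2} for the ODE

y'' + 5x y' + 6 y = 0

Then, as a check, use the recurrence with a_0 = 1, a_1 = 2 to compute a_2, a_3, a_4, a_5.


Substitute y = sum_n a_n x^n.
y''(x) has coefficient (n+2)(n+1) a_{n+2} at x^n;
5 x y'(x) has coefficient 5 n a_n at x^n (shift);
6 y(x) has coefficient 6 a_n at x^n.
Matching x^n: (n+2)(n+1) a_{n+2} + (5n + 6) a_n = 0.
Thus a_{n+2} = (-5n - 6) / ((n+1)(n+2)) * a_n.

Check with a_0 = 1, a_1 = 2 (apply the recurrence for n = 0, 1, 2, 3): a_0 = 1, a_1 = 2, a_2 = -3, a_3 = -11/3, a_4 = 4, a_5 = 77/20.

a_(n+2) = (-5n - 6) / ((n+1)(n+2)) * a_n; check: a_0 = 1, a_1 = 2, a_2 = -3, a_3 = -11/3, a_4 = 4, a_5 = 77/20


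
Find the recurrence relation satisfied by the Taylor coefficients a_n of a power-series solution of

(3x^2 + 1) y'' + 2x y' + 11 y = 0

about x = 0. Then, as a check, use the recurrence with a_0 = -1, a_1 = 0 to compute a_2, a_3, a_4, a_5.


Substitute y = sum_n a_n x^n.
(1 + 3 x^2) y'' contributes (n+2)(n+1) a_{n+2} + 3 n(n-1) a_n at x^n.
2 x y'(x) contributes 2 n a_n at x^n.
11 y(x) contributes 11 a_n at x^n.
Matching x^n: (n+2)(n+1) a_{n+2} + (3 n(n-1) + 2 n + 11) a_n = 0.
Thus a_{n+2} = (-3 n(n-1) - 2 n - 11) / ((n+1)(n+2)) * a_n.

Check with a_0 = -1, a_1 = 0 (apply the recurrence for n = 0, 1, 2, 3): a_0 = -1, a_1 = 0, a_2 = 11/2, a_3 = 0, a_4 = -77/8, a_5 = 0.

a_(n+2) = (-3 n(n-1) - 2 n - 11) / ((n+1)(n+2)) * a_n; check: a_0 = -1, a_1 = 0, a_2 = 11/2, a_3 = 0, a_4 = -77/8, a_5 = 0


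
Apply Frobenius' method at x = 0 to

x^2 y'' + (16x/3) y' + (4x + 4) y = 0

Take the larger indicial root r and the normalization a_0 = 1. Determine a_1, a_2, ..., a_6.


Write in Frobenius form y'' + (p(x)/x) y' + (q(x)/x^2) y = 0:
  p(x) = 16/3,  q(x) = 4x + 4.
Indicial equation: r(r-1) + (16/3) r + (4) = 0 -> roots r_1 = -4/3, r_2 = -3.
Take r = r_1 = -4/3. Let y(x) = x^r sum_{n>=0} a_n x^n with a_0 = 1.
Substitute y = x^r sum a_n x^n and match x^{r+n}. The recurrence is
  D(n) a_n + 4 a_{n-1} = 0,  where D(n) = (r+n)(r+n-1) + (16/3)(r+n) + (4).
  a_n = -4 / D(n) * a_{n-1}.
Since the indicial polynomial factors as (r - r_1)(r - r_2), D(n) = (r_1 + n - r_1)(r_1 + n - r_2) = n(n + 5/3).
Evaluating step by step (a_0 = 1):
  n = 1: D(1) = 1(1 + 5/3) = 8/3; numerator = -4(1) = -4; a_1 = (-4)/(8/3) = -3/2
  n = 2: D(2) = 2(2 + 5/3) = 22/3; numerator = -4(-3/2) = 6; a_2 = (6)/(22/3) = 9/11
  n = 3: D(3) = 3(3 + 5/3) = 14; numerator = -4(9/11) = -36/11; a_3 = (-36/11)/(14) = -18/77
  n = 4: D(4) = 4(4 + 5/3) = 68/3; numerator = -4(-18/77) = 72/77; a_4 = (72/77)/(68/3) = 54/1309
  n = 5: D(5) = 5(5 + 5/3) = 100/3; numerator = -4(54/1309) = -216/1309; a_5 = (-216/1309)/(100/3) = -162/32725
  n = 6: D(6) = 6(6 + 5/3) = 46; numerator = -4(-162/32725) = 648/32725; a_6 = (648/32725)/(46) = 324/752675

r = -4/3; a_0 = 1; a_1 = -3/2; a_2 = 9/11; a_3 = -18/77; a_4 = 54/1309; a_5 = -162/32725; a_6 = 324/752675


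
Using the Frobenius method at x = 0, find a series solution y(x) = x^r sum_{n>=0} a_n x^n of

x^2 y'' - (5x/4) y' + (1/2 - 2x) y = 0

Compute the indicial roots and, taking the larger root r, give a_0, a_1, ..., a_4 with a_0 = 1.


Write in Frobenius form y'' + (p(x)/x) y' + (q(x)/x^2) y = 0:
  p(x) = -5/4,  q(x) = 1/2 - 2x.
Indicial equation: r(r-1) + (-5/4) r + (1/2) = 0 -> roots r_1 = 2, r_2 = 1/4.
Take r = r_1 = 2. Let y(x) = x^r sum_{n>=0} a_n x^n with a_0 = 1.
Substitute y = x^r sum a_n x^n and match x^{r+n}. The recurrence is
  D(n) a_n - 2 a_{n-1} = 0,  where D(n) = (r+n)(r+n-1) + (-5/4)(r+n) + (1/2).
  a_n = 2 / D(n) * a_{n-1}.
Since the indicial polynomial factors as (r - r_1)(r - r_2), D(n) = (r_1 + n - r_1)(r_1 + n - r_2) = n(n + 7/4).
Evaluating step by step (a_0 = 1):
  n = 1: D(1) = 1(1 + 7/4) = 11/4; numerator = 2(1) = 2; a_1 = (2)/(11/4) = 8/11
  n = 2: D(2) = 2(2 + 7/4) = 15/2; numerator = 2(8/11) = 16/11; a_2 = (16/11)/(15/2) = 32/165
  n = 3: D(3) = 3(3 + 7/4) = 57/4; numerator = 2(32/165) = 64/165; a_3 = (64/165)/(57/4) = 256/9405
  n = 4: D(4) = 4(4 + 7/4) = 23; numerator = 2(256/9405) = 512/9405; a_4 = (512/9405)/(23) = 512/216315

r = 2; a_0 = 1; a_1 = 8/11; a_2 = 32/165; a_3 = 256/9405; a_4 = 512/216315
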